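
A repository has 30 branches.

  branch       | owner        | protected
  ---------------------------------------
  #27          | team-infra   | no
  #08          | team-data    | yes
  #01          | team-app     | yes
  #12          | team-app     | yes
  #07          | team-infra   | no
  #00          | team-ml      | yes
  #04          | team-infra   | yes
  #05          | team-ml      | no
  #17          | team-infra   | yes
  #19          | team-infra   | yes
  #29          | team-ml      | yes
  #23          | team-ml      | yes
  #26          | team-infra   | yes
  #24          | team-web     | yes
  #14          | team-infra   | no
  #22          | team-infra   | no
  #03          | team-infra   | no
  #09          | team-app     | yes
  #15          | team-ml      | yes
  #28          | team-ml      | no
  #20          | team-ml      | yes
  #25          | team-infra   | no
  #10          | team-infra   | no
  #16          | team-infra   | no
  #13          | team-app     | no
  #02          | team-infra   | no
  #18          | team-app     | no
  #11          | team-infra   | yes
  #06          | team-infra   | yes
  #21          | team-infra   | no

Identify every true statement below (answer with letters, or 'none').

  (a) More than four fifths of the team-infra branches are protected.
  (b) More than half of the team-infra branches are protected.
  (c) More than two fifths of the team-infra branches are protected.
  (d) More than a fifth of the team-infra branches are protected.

|A| = 16, |A ∩ B| = 6, |A ∖ B| = 10.
(a) |A ∩ B| / |A| > 4/5: fails.
(b) |A ∩ B| > |A ∖ B|: fails.
(c) |A ∩ B| / |A| > 2/5: fails.
(d) |A ∩ B| / |A| > 1/5: holds.

(d)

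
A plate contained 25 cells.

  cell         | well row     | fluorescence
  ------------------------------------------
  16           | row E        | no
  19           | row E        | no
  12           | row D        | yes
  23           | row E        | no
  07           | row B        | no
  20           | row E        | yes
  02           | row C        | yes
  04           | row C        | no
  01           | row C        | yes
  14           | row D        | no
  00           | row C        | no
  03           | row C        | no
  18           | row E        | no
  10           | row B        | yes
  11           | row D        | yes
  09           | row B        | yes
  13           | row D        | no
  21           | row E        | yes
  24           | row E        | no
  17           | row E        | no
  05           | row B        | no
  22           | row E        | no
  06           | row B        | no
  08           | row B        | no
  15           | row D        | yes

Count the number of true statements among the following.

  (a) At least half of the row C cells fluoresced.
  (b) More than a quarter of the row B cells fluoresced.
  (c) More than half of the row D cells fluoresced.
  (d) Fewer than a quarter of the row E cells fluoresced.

(a) row C: |A| = 5, |A ∩ B| = 2; needs |A ∩ B| ≥ |A ∖ B| — false.
(b) row B: |A| = 6, |A ∩ B| = 2; needs |A ∩ B| / |A| > 1/4 — true.
(c) row D: |A| = 5, |A ∩ B| = 3; needs |A ∩ B| > |A ∖ B| — true.
(d) row E: |A| = 9, |A ∩ B| = 2; needs |A ∩ B| / |A| < 1/4 — true.

3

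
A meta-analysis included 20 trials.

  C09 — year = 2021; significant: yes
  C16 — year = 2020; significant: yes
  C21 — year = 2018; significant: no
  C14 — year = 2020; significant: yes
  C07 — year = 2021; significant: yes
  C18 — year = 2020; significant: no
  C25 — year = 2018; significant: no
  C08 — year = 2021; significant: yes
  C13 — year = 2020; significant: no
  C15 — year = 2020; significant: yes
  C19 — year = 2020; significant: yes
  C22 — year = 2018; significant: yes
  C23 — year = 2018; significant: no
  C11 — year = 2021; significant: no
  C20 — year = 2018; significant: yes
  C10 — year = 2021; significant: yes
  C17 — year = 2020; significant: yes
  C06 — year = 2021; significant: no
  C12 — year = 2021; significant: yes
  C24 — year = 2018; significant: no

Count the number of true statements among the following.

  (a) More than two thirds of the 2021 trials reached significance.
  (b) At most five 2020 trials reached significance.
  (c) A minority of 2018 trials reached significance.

(a) 2021: |A| = 7, |A ∩ B| = 5; needs |A ∩ B| / |A| > 2/3 — true.
(b) 2020: |A| = 7, |A ∩ B| = 5; needs |A ∩ B| ≤ 5 — true.
(c) 2018: |A| = 6, |A ∩ B| = 2; needs |A ∩ B| < |A ∖ B| — true.

3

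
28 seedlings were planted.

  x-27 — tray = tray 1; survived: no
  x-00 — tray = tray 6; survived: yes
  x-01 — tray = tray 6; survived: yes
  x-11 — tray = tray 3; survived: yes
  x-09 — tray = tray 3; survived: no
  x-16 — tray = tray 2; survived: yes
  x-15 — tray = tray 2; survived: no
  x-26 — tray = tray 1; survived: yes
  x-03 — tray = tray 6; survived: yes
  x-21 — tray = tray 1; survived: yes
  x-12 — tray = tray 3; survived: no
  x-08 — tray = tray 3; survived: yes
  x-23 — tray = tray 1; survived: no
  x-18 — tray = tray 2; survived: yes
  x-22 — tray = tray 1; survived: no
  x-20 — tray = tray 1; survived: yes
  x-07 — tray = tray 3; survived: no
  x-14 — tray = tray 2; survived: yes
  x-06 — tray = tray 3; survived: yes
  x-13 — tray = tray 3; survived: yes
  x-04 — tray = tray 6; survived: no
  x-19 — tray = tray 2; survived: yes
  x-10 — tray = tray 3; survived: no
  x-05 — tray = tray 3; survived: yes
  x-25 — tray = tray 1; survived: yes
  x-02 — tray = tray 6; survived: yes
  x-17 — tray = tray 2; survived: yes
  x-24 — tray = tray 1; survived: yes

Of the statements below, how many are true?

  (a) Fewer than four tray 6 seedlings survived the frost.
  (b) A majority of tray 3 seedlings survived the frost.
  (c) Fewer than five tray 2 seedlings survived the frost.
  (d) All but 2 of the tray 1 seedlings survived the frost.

1

(a) tray 6: |A| = 5, |A ∩ B| = 4; needs |A ∩ B| < 4 — false.
(b) tray 3: |A| = 9, |A ∩ B| = 5; needs |A ∩ B| > |A ∖ B| — true.
(c) tray 2: |A| = 6, |A ∩ B| = 5; needs |A ∩ B| < 5 — false.
(d) tray 1: |A| = 8, |A ∩ B| = 5; needs |A ∖ B| = 2 — false.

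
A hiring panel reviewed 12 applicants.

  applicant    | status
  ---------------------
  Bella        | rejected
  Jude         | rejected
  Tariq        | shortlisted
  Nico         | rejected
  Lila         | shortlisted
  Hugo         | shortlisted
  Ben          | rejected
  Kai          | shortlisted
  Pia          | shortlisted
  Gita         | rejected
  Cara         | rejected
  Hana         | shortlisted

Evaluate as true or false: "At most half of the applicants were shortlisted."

'At most half of the applicants were shortlisted' holds iff |A ∩ B| ≤ |A ∖ B|.
A (the restrictor) = {Bella, Jude, Tariq, Nico, Lila, Hugo, Ben, Kai, Pia, Gita, Cara, Hana}, |A| = 12.
A ∩ B = {Tariq, Lila, Hugo, Kai, Pia, Hana}, so |A ∩ B| = 6.
A ∖ B = {Bella, Jude, Nico, Ben, Gita, Cara}, so |A ∖ B| = 6.
6 = 6, so the statement is true.

True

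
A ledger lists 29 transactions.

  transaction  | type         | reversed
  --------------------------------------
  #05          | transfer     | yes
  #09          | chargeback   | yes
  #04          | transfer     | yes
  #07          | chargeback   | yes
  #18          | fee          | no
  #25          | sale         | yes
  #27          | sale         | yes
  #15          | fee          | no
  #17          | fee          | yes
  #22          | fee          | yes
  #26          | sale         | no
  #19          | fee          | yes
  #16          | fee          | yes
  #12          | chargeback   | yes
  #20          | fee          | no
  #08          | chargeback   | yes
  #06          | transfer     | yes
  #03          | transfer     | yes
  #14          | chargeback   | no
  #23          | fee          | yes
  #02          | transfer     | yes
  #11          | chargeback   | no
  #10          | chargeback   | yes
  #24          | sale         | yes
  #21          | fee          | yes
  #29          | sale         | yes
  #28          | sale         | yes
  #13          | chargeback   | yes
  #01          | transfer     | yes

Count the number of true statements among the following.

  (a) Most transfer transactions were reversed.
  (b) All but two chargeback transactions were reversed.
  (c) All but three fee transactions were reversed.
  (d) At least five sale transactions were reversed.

(a) transfer: |A| = 6, |A ∩ B| = 6; needs |A ∩ B| > |A ∖ B| — true.
(b) chargeback: |A| = 8, |A ∩ B| = 6; needs |A ∖ B| = 2 — true.
(c) fee: |A| = 9, |A ∩ B| = 6; needs |A ∖ B| = 3 — true.
(d) sale: |A| = 6, |A ∩ B| = 5; needs |A ∩ B| ≥ 5 — true.

4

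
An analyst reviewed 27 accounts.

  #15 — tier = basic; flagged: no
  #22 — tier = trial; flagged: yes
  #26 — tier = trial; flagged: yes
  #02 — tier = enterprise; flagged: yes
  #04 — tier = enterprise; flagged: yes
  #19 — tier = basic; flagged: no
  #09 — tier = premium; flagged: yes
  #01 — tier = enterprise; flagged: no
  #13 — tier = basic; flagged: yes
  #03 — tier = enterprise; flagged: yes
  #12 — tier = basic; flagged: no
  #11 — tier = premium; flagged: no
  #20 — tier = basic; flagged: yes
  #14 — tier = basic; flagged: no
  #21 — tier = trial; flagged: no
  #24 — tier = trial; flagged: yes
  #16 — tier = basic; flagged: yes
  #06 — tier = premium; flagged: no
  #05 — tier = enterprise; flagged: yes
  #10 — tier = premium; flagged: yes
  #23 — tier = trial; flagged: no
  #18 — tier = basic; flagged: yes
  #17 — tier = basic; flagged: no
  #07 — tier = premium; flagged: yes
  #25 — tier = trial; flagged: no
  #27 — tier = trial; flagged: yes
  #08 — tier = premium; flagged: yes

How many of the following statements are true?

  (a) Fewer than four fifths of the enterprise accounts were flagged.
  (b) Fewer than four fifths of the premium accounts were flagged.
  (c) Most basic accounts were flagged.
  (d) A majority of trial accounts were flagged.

2

(a) enterprise: |A| = 5, |A ∩ B| = 4; needs |A ∩ B| / |A| < 4/5 — false.
(b) premium: |A| = 6, |A ∩ B| = 4; needs |A ∩ B| / |A| < 4/5 — true.
(c) basic: |A| = 9, |A ∩ B| = 4; needs |A ∩ B| > |A ∖ B| — false.
(d) trial: |A| = 7, |A ∩ B| = 4; needs |A ∩ B| > |A ∖ B| — true.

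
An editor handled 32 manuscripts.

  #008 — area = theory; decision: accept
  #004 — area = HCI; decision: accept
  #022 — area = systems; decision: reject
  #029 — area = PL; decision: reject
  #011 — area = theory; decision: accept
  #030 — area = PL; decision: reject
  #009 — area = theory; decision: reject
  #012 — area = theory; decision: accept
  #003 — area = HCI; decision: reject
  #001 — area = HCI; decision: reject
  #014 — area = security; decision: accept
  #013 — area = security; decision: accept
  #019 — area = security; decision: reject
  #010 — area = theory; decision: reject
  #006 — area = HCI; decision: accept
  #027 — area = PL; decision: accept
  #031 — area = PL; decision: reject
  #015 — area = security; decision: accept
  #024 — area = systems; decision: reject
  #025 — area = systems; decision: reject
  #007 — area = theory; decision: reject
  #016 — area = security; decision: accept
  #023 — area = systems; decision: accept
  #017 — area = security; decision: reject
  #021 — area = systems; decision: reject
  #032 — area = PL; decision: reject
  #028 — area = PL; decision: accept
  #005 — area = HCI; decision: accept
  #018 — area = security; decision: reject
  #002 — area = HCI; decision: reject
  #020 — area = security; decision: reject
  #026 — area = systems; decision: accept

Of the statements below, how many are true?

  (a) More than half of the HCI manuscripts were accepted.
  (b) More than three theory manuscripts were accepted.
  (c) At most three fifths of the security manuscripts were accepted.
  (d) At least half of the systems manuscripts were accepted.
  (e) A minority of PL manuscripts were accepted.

(a) HCI: |A| = 6, |A ∩ B| = 3; needs |A ∩ B| > |A ∖ B| — false.
(b) theory: |A| = 6, |A ∩ B| = 3; needs |A ∩ B| > 3 — false.
(c) security: |A| = 8, |A ∩ B| = 4; needs |A ∩ B| / |A| ≤ 3/5 — true.
(d) systems: |A| = 6, |A ∩ B| = 2; needs |A ∩ B| ≥ |A ∖ B| — false.
(e) PL: |A| = 6, |A ∩ B| = 2; needs |A ∩ B| < |A ∖ B| — true.

2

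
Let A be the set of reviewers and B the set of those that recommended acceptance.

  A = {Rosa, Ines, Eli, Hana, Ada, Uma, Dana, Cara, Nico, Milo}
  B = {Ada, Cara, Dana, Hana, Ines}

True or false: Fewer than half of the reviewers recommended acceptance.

False

'Fewer than half of the reviewers recommended acceptance' holds iff |A ∩ B| < |A ∖ B|.
A (the restrictor) = {Rosa, Ines, Eli, Hana, Ada, Uma, Dana, Cara, Nico, Milo}, |A| = 10.
A ∩ B = {Ines, Hana, Ada, Dana, Cara}, so |A ∩ B| = 5.
A ∖ B = {Rosa, Eli, Uma, Nico, Milo}, so |A ∖ B| = 5.
5 = 5, so the statement is false.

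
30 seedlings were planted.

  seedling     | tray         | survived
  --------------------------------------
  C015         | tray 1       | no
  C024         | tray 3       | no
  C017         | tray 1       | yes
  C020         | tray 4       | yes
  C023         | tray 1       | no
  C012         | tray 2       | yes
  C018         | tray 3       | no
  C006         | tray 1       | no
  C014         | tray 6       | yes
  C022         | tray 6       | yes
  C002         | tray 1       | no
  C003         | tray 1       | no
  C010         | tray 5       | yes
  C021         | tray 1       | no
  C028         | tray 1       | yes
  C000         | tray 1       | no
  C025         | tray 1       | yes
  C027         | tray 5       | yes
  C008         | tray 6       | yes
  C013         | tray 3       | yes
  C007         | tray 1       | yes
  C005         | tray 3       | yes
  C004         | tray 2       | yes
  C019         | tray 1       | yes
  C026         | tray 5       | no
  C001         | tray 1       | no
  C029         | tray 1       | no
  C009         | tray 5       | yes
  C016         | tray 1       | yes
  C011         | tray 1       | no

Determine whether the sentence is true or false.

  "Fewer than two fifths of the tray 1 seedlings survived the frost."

True

Truth condition: |A ∩ B| / |A| < 2/5.
|A| = 16, |A ∩ B| = 6, |A ∖ B| = 10.
|A ∩ B|/|A| = 6/16, so the statement is true.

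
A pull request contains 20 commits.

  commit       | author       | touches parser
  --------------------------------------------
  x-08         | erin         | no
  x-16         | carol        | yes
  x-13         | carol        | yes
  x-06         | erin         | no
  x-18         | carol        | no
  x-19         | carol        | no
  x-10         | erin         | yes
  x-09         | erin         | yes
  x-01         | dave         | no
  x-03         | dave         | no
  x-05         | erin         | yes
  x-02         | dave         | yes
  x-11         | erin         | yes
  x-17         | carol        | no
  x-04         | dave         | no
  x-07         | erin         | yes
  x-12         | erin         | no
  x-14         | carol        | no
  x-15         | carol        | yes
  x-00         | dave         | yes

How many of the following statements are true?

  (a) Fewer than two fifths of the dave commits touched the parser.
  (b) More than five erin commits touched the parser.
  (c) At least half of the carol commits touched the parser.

0

(a) dave: |A| = 5, |A ∩ B| = 2; needs |A ∩ B| / |A| < 2/5 — false.
(b) erin: |A| = 8, |A ∩ B| = 5; needs |A ∩ B| > 5 — false.
(c) carol: |A| = 7, |A ∩ B| = 3; needs |A ∩ B| ≥ |A ∖ B| — false.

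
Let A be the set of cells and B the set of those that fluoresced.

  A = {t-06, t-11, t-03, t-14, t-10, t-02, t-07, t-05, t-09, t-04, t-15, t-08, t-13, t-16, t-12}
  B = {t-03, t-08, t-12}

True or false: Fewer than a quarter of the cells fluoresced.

True

Truth condition: |A ∩ B| / |A| < 1/4.
|A| = 15, |A ∩ B| = 3, |A ∖ B| = 12.
|A ∩ B|/|A| = 3/15, so the statement is true.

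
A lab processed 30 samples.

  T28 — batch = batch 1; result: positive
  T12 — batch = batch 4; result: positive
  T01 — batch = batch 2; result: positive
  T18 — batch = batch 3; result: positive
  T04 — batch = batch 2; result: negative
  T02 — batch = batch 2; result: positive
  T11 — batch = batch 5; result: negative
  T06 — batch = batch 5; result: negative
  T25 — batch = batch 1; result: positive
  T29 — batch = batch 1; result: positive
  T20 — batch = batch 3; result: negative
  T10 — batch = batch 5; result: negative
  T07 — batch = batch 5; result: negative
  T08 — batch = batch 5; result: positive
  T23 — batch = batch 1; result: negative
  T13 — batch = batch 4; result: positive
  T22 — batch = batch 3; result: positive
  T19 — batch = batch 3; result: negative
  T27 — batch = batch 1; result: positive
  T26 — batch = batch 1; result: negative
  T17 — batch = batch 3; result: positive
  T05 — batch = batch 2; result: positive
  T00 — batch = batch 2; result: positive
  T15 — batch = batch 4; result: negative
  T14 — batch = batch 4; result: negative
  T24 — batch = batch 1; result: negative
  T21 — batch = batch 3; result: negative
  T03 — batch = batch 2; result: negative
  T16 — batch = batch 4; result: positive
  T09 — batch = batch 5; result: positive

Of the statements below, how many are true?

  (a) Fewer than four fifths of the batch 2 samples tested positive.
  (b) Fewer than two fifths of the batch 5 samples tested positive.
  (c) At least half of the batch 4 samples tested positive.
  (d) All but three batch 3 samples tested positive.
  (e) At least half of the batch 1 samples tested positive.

(a) batch 2: |A| = 6, |A ∩ B| = 4; needs |A ∩ B| / |A| < 4/5 — true.
(b) batch 5: |A| = 6, |A ∩ B| = 2; needs |A ∩ B| / |A| < 2/5 — true.
(c) batch 4: |A| = 5, |A ∩ B| = 3; needs |A ∩ B| ≥ |A ∖ B| — true.
(d) batch 3: |A| = 6, |A ∩ B| = 3; needs |A ∖ B| = 3 — true.
(e) batch 1: |A| = 7, |A ∩ B| = 4; needs |A ∩ B| ≥ |A ∖ B| — true.

5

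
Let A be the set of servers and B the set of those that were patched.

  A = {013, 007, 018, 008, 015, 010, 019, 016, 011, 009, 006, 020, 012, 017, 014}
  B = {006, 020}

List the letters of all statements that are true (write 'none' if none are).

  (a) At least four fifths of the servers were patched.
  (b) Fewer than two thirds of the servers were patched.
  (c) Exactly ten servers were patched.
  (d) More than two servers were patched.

(b)

|A| = 15, |A ∩ B| = 2, |A ∖ B| = 13.
(a) |A ∩ B| / |A| ≥ 4/5: fails.
(b) |A ∩ B| / |A| < 2/3: holds.
(c) |A ∩ B| = 10: fails.
(d) |A ∩ B| > 2: fails.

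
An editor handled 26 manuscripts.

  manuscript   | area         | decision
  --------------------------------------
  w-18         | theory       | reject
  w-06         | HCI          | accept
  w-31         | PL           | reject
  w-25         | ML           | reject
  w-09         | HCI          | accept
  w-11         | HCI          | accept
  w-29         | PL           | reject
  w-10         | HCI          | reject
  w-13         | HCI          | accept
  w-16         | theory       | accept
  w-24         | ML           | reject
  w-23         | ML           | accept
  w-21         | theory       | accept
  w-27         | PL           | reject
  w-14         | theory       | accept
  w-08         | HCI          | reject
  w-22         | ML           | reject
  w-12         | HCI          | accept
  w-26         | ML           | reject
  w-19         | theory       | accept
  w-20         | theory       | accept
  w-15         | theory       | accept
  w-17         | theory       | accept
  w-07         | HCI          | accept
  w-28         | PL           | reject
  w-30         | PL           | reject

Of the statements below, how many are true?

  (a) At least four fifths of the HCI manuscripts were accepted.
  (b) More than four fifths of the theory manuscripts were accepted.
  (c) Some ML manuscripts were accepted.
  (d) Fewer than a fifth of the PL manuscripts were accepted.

(a) HCI: |A| = 8, |A ∩ B| = 6; needs |A ∩ B| / |A| ≥ 4/5 — false.
(b) theory: |A| = 8, |A ∩ B| = 7; needs |A ∩ B| / |A| > 4/5 — true.
(c) ML: |A| = 5, |A ∩ B| = 1; needs A ∩ B ≠ ∅ (|A ∩ B| ≥ 1) — true.
(d) PL: |A| = 5, |A ∩ B| = 0; needs |A ∩ B| / |A| < 1/5 — true.

3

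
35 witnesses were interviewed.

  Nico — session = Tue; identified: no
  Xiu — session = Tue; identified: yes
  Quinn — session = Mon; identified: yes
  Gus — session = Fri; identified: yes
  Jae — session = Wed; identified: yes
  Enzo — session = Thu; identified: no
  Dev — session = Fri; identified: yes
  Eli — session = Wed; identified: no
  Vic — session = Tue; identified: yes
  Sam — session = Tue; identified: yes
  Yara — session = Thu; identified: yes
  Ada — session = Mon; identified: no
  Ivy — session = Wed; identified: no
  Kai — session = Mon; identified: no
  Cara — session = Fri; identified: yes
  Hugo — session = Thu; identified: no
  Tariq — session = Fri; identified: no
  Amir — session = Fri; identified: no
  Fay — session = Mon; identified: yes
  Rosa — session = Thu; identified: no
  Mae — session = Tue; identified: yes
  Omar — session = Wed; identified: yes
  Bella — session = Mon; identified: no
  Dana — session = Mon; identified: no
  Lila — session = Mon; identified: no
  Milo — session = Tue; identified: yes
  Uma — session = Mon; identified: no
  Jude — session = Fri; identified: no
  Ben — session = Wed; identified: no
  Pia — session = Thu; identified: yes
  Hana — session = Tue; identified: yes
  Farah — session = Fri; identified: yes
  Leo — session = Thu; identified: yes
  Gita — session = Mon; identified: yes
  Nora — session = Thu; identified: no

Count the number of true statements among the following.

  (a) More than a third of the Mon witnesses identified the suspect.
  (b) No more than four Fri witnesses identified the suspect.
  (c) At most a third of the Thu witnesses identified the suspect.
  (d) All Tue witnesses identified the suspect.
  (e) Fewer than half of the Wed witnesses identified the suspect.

(a) Mon: |A| = 9, |A ∩ B| = 3; needs |A ∩ B| / |A| > 1/3 — false.
(b) Fri: |A| = 7, |A ∩ B| = 4; needs |A ∩ B| ≤ 4 — true.
(c) Thu: |A| = 7, |A ∩ B| = 3; needs |A ∩ B| / |A| ≤ 1/3 — false.
(d) Tue: |A| = 7, |A ∩ B| = 6; needs A ⊆ B, i.e. every element of A is in B (|A ∖ B| = 0) — false.
(e) Wed: |A| = 5, |A ∩ B| = 2; needs |A ∩ B| < |A ∖ B| — true.

2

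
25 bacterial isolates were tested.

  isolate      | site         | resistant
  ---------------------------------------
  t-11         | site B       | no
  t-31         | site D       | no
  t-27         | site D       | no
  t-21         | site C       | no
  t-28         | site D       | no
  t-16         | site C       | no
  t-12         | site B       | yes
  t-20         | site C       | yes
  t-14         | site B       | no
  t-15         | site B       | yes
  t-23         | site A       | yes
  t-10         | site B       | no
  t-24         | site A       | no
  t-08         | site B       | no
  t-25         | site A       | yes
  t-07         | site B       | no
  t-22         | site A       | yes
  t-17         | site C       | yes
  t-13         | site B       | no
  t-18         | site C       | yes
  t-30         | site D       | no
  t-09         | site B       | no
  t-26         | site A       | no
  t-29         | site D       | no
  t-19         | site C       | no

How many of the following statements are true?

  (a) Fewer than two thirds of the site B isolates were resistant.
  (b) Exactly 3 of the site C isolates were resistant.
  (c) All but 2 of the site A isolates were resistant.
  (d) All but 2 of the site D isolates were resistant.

3

(a) site B: |A| = 9, |A ∩ B| = 2; needs |A ∩ B| / |A| < 2/3 — true.
(b) site C: |A| = 6, |A ∩ B| = 3; needs |A ∩ B| = 3 — true.
(c) site A: |A| = 5, |A ∩ B| = 3; needs |A ∖ B| = 2 — true.
(d) site D: |A| = 5, |A ∩ B| = 0; needs |A ∖ B| = 2 — false.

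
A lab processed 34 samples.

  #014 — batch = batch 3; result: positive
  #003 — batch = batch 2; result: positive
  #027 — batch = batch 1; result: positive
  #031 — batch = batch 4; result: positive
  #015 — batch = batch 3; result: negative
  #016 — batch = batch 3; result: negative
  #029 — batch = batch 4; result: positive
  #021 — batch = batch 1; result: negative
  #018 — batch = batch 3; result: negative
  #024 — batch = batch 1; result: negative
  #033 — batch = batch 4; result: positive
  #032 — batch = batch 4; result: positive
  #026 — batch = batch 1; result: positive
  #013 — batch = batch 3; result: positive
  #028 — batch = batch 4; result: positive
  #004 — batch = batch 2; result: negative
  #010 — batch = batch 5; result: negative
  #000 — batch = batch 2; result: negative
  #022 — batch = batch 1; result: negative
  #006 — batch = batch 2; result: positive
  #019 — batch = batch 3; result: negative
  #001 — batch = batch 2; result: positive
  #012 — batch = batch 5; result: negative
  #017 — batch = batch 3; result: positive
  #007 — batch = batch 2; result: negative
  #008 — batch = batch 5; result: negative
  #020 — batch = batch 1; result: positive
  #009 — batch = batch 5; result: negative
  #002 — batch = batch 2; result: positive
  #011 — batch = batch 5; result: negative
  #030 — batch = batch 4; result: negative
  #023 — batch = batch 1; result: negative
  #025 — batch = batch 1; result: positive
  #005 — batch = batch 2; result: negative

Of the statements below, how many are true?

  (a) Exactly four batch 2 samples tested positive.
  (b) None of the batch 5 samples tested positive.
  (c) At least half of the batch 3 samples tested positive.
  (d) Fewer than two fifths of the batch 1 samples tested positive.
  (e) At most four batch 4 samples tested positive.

2

(a) batch 2: |A| = 8, |A ∩ B| = 4; needs |A ∩ B| = 4 — true.
(b) batch 5: |A| = 5, |A ∩ B| = 0; needs A ∩ B = ∅ (|A ∩ B| = 0) — true.
(c) batch 3: |A| = 7, |A ∩ B| = 3; needs |A ∩ B| ≥ |A ∖ B| — false.
(d) batch 1: |A| = 8, |A ∩ B| = 4; needs |A ∩ B| / |A| < 2/5 — false.
(e) batch 4: |A| = 6, |A ∩ B| = 5; needs |A ∩ B| ≤ 4 — false.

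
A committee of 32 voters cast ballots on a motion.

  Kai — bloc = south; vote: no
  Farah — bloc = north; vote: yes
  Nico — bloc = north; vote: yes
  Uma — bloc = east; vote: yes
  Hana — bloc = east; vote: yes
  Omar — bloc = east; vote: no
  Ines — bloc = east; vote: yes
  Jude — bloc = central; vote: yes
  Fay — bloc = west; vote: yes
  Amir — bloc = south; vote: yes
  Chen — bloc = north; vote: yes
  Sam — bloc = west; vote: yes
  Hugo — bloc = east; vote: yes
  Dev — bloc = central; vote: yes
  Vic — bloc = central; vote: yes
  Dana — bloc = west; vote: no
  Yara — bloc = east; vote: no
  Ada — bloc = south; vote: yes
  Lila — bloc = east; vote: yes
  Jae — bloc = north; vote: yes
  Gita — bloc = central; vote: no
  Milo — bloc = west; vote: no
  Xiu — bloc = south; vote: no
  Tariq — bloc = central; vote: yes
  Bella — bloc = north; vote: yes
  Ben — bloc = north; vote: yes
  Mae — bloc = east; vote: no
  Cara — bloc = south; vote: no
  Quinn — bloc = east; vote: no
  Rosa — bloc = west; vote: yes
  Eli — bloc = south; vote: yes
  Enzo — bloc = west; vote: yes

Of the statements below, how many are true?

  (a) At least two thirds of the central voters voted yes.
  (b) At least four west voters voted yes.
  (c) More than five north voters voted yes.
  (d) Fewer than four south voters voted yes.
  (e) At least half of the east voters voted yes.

5

(a) central: |A| = 5, |A ∩ B| = 4; needs |A ∩ B| / |A| ≥ 2/3 — true.
(b) west: |A| = 6, |A ∩ B| = 4; needs |A ∩ B| ≥ 4 — true.
(c) north: |A| = 6, |A ∩ B| = 6; needs |A ∩ B| > 5 — true.
(d) south: |A| = 6, |A ∩ B| = 3; needs |A ∩ B| < 4 — true.
(e) east: |A| = 9, |A ∩ B| = 5; needs |A ∩ B| ≥ |A ∖ B| — true.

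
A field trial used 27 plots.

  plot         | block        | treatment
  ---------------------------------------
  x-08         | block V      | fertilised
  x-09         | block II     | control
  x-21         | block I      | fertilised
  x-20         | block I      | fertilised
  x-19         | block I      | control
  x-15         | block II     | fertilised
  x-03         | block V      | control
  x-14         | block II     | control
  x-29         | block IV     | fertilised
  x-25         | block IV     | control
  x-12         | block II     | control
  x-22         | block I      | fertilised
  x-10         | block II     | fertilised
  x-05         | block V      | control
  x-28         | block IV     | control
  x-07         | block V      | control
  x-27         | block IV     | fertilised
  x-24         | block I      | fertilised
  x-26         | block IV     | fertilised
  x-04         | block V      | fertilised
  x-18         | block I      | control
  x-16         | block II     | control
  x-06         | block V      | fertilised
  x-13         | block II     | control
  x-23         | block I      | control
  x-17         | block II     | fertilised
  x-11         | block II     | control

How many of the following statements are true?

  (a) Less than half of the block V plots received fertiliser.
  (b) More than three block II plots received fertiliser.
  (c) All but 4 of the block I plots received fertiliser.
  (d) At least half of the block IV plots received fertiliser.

(a) block V: |A| = 6, |A ∩ B| = 3; needs |A ∩ B| < |A ∖ B| — false.
(b) block II: |A| = 9, |A ∩ B| = 3; needs |A ∩ B| > 3 — false.
(c) block I: |A| = 7, |A ∩ B| = 4; needs |A ∖ B| = 4 — false.
(d) block IV: |A| = 5, |A ∩ B| = 3; needs |A ∩ B| ≥ |A ∖ B| — true.

1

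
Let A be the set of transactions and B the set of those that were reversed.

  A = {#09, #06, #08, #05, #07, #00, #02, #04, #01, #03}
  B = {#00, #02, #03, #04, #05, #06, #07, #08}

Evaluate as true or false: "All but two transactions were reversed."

'All but two transactions were reversed' holds iff |A ∖ B| = 2.
A (the restrictor) = {#09, #06, #08, #05, #07, #00, #02, #04, #01, #03}, |A| = 10.
A ∖ B = {#09, #01}, so |A ∖ B| = 2.
|A ∖ B| = 2, so the statement is true.

True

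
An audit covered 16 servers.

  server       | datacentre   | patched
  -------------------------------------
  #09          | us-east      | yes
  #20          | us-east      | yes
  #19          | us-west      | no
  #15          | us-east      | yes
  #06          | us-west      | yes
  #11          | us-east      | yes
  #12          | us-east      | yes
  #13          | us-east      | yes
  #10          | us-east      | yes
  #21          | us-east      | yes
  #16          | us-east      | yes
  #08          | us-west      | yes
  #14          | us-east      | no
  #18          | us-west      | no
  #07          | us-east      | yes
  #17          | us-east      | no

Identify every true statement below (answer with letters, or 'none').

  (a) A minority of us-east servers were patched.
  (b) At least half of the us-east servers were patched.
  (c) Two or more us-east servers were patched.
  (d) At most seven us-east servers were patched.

(b), (c)

|A| = 12, |A ∩ B| = 10, |A ∖ B| = 2.
(a) |A ∩ B| < |A ∖ B|: fails.
(b) |A ∩ B| ≥ |A ∖ B|: holds.
(c) |A ∩ B| ≥ 2: holds.
(d) |A ∩ B| ≤ 7: fails.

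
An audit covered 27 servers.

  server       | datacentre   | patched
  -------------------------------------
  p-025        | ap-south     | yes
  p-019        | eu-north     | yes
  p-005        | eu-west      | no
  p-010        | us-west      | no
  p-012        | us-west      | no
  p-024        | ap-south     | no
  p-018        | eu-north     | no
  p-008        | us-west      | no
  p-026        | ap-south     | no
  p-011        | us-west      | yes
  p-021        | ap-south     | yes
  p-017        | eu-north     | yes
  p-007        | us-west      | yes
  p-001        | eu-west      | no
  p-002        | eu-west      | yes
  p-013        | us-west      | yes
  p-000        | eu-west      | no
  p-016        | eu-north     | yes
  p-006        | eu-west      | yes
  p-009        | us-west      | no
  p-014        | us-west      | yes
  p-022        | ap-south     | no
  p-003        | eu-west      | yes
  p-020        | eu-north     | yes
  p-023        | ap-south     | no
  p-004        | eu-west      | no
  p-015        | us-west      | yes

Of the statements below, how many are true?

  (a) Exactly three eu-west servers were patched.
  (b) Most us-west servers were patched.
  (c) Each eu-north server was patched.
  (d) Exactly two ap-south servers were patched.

(a) eu-west: |A| = 7, |A ∩ B| = 3; needs |A ∩ B| = 3 — true.
(b) us-west: |A| = 9, |A ∩ B| = 5; needs |A ∩ B| > |A ∖ B| — true.
(c) eu-north: |A| = 5, |A ∩ B| = 4; needs A ⊆ B, i.e. every element of A is in B (|A ∖ B| = 0) — false.
(d) ap-south: |A| = 6, |A ∩ B| = 2; needs |A ∩ B| = 2 — true.

3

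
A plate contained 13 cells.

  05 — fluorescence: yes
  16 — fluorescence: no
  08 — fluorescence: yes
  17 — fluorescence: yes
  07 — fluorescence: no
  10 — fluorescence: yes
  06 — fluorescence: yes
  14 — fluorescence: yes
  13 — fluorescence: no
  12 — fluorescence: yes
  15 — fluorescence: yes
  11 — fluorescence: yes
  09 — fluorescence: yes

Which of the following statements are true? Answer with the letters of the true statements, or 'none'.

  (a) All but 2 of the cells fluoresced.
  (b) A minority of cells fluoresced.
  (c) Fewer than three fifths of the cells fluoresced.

none

|A| = 13, |A ∩ B| = 10, |A ∖ B| = 3.
(a) |A ∖ B| = 2: fails.
(b) |A ∩ B| < |A ∖ B|: fails.
(c) |A ∩ B| / |A| < 3/5: fails.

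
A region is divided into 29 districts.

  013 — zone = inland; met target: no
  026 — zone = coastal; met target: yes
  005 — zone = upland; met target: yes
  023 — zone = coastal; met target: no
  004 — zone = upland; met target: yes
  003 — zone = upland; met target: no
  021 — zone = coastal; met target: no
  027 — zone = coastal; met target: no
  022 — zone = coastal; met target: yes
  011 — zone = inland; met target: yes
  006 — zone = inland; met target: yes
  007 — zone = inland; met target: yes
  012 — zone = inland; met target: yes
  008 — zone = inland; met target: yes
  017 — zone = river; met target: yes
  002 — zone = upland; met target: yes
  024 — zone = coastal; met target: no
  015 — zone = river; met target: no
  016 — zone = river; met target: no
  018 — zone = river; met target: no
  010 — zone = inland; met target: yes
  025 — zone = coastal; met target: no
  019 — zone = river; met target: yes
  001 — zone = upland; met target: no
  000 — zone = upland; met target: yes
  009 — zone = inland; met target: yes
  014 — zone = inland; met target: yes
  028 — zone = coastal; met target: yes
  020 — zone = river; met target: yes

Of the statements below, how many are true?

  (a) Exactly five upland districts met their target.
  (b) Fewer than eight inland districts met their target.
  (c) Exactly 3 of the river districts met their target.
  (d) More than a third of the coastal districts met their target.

(a) upland: |A| = 6, |A ∩ B| = 4; needs |A ∩ B| = 5 — false.
(b) inland: |A| = 9, |A ∩ B| = 8; needs |A ∩ B| < 8 — false.
(c) river: |A| = 6, |A ∩ B| = 3; needs |A ∩ B| = 3 — true.
(d) coastal: |A| = 8, |A ∩ B| = 3; needs |A ∩ B| / |A| > 1/3 — true.

2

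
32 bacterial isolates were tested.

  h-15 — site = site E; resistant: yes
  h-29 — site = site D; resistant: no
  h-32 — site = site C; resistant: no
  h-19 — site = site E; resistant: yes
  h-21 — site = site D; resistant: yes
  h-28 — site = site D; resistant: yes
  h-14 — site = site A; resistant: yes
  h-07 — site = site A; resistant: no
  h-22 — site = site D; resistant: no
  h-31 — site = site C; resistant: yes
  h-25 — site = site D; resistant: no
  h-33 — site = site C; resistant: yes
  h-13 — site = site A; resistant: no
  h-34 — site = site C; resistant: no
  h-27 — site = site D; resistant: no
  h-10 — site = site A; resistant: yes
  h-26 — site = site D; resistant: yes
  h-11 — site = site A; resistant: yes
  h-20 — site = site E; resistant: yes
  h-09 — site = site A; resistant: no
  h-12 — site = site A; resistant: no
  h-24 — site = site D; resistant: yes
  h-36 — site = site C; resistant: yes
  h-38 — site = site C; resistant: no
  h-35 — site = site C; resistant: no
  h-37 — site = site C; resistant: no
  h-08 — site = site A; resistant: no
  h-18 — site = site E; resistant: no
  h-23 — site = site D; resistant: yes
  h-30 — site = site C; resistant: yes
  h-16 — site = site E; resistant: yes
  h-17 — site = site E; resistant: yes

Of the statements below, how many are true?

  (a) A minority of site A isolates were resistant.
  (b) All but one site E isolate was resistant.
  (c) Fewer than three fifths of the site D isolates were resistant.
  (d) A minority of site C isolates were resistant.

4

(a) site A: |A| = 8, |A ∩ B| = 3; needs |A ∩ B| < |A ∖ B| — true.
(b) site E: |A| = 6, |A ∩ B| = 5; needs |A ∖ B| = 1 — true.
(c) site D: |A| = 9, |A ∩ B| = 5; needs |A ∩ B| / |A| < 3/5 — true.
(d) site C: |A| = 9, |A ∩ B| = 4; needs |A ∩ B| < |A ∖ B| — true.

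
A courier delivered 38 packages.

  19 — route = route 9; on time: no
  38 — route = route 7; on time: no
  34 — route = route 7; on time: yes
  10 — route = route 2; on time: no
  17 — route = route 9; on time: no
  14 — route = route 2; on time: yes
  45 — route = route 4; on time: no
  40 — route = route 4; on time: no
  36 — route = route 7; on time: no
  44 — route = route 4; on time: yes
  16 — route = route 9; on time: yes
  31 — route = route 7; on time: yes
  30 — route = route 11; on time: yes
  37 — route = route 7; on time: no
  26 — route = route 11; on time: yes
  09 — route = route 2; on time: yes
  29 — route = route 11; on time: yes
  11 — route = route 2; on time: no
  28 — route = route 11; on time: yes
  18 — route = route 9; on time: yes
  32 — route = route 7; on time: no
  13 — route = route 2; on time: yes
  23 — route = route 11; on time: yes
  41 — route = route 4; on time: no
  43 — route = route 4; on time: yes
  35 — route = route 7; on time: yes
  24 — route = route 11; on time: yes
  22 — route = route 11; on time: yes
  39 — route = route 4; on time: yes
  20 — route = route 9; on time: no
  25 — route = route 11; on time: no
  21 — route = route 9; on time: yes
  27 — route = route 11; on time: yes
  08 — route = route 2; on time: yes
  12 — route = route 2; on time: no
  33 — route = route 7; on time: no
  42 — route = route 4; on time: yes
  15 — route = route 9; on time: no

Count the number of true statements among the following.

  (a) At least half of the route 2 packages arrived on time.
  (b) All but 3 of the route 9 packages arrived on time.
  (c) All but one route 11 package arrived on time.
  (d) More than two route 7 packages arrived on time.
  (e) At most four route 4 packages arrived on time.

(a) route 2: |A| = 7, |A ∩ B| = 4; needs |A ∩ B| ≥ |A ∖ B| — true.
(b) route 9: |A| = 7, |A ∩ B| = 3; needs |A ∖ B| = 3 — false.
(c) route 11: |A| = 9, |A ∩ B| = 8; needs |A ∖ B| = 1 — true.
(d) route 7: |A| = 8, |A ∩ B| = 3; needs |A ∩ B| > 2 — true.
(e) route 4: |A| = 7, |A ∩ B| = 4; needs |A ∩ B| ≤ 4 — true.

4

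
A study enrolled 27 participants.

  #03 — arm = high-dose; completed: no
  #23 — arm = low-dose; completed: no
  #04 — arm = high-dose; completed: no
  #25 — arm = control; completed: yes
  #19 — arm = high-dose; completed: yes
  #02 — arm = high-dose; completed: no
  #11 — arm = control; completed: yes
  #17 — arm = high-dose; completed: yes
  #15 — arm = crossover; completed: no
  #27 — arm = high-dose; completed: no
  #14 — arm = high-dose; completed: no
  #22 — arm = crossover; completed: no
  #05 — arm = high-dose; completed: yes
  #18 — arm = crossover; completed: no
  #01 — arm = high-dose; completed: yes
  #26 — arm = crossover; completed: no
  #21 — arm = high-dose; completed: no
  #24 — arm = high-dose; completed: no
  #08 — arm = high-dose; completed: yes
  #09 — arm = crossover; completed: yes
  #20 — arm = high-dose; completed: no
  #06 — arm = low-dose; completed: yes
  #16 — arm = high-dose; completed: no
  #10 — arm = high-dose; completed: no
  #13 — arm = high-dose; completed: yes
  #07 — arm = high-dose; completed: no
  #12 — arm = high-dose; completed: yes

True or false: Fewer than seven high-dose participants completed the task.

False

'Fewer than seven high-dose participants completed the task' holds iff |A ∩ B| < 7.
|A| = 18, |A ∩ B| = 7, |A ∖ B| = 11.
|A ∩ B| = 7, so the statement is false.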